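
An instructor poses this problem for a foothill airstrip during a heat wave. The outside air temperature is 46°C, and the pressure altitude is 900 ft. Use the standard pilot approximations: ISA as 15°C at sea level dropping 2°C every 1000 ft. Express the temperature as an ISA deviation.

ISA+32.8°C

ISA temperature at 900 ft = 15 − 2 × (900/1000) = 13.2°C.
Deviation = OAT − ISA = 46 − 13.2 = +32.8°C.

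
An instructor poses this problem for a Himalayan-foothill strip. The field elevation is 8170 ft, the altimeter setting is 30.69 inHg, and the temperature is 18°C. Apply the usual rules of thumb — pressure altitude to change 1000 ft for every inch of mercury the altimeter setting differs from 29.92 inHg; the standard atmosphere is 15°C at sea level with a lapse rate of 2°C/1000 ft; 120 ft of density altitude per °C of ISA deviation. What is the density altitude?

9536 ft

Pressure altitude = 8170 + (29.92 − 30.69) × 1000 = 8170 + (-770) = 7400 ft.
ISA temperature at 7400 ft = 15 − 2 × (7400/1000) = 0.2°C.
ISA deviation = 18 − 0.2 = +17.8°C.
Density altitude = 7400 + 120 × (17.8) = 9536 ft.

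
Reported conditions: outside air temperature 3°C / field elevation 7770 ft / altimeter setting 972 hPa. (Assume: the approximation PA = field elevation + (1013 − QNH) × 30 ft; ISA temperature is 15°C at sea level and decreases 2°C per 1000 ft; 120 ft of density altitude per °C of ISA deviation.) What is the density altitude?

Pressure altitude = 7770 + (1013 − 972) × 30 = 7770 + (+1230) = 9000 ft.
ISA temperature at 9000 ft = 15 − 2 × (9000/1000) = -3°C.
ISA deviation = 3 − (-3) = +6°C.
Density altitude = 9000 + 120 × (6) = 9720 ft.

9720 ft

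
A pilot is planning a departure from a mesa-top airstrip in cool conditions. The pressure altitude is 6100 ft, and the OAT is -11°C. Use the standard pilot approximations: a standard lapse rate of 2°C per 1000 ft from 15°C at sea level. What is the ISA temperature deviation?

ISA temperature at 6100 ft = 15 − 2 × (6100/1000) = 2.8°C.
Deviation = OAT − ISA = -11 − 2.8 = -13.8°C.

ISA-13.8°C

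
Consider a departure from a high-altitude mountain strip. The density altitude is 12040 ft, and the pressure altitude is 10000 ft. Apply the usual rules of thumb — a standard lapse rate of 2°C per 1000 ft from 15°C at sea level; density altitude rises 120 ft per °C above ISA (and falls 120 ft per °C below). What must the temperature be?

12°C

Density altitude − pressure altitude = 12040 − 10000 = +2040 ft.
At 120 ft/°C that is an ISA deviation of 2040/120 = +17°C.
ISA temperature at 10000 ft = 15 − 2 × (10000/1000) = -5°C.
OAT = ISA + deviation = -5 + (+17) = 12°C.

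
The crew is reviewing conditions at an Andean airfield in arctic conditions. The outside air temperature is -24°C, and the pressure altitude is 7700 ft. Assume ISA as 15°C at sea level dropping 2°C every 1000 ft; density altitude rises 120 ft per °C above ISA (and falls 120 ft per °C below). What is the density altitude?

ISA temperature at 7700 ft = 15 − 2 × (7700/1000) = -0.4°C.
ISA deviation = -24 − (-0.4) = -23.6°C.
Density altitude = 7700 + 120 × (-23.6) = 7700 + (-2832) = 4868 ft.

4868 ft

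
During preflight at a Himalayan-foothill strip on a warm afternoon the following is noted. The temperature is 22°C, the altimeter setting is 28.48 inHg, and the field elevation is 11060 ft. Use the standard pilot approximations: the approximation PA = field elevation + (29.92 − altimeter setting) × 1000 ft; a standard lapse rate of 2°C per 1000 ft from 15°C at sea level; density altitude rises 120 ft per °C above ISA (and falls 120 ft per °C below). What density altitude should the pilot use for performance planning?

16340 ft

Pressure altitude = 11060 + (29.92 − 28.48) × 1000 = 11060 + (+1440) = 12500 ft.
ISA temperature at 12500 ft = 15 − 2 × (12500/1000) = -10°C.
ISA deviation = 22 − (-10) = +32°C.
Density altitude = 12500 + 120 × (32) = 16340 ft.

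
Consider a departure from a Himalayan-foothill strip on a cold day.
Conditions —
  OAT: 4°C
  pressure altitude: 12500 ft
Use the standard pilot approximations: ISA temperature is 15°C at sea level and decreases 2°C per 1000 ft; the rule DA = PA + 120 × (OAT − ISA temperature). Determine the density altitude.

ISA temperature at 12500 ft = 15 − 2 × (12500/1000) = -10°C.
ISA deviation = 4 − (-10) = +14°C.
Density altitude = 12500 + 120 × (14) = 12500 + (+1680) = 14180 ft.

14180 ft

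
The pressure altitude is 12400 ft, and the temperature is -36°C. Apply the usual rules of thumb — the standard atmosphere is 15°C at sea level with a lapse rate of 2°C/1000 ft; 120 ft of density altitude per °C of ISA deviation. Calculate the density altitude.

9256 ft

ISA temperature at 12400 ft = 15 − 2 × (12400/1000) = -9.8°C.
ISA deviation = -36 − (-9.8) = -26.2°C.
Density altitude = 12400 + 120 × (-26.2) = 12400 + (-3144) = 9256 ft.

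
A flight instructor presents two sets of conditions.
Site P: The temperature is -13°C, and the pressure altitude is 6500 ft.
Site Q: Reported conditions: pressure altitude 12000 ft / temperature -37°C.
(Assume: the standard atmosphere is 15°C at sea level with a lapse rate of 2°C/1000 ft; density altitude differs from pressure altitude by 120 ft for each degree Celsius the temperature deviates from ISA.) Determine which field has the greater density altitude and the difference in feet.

Site Q by 3940 ft

Site P: ISA temp = 2°C, deviation -15°C, DA = 6500 + 120 × (-15) = 4700 ft.
Site Q: ISA temp = -9°C, deviation -28°C, DA = 12000 + 120 × (-28) = 8640 ft.
Site Q is higher by 8640 − 4700 = 3940 ft.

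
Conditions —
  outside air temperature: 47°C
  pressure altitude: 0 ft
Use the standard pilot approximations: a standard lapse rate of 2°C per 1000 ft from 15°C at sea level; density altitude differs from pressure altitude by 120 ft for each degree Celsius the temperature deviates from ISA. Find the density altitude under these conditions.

3840 ft

ISA temperature at 0 ft = 15 − 2 × (0/1000) = 15°C.
ISA deviation = 47 − 15 = +32°C.
Density altitude = 0 + 120 × (32) = 0 + (+3840) = 3840 ft.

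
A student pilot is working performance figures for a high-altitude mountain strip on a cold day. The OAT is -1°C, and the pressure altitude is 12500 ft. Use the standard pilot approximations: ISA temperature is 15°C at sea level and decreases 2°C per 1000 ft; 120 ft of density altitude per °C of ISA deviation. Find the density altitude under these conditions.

13580 ft

ISA temperature at 12500 ft = 15 − 2 × (12500/1000) = -10°C.
ISA deviation = -1 − (-10) = +9°C.
Density altitude = 12500 + 120 × (9) = 12500 + (+1080) = 13580 ft.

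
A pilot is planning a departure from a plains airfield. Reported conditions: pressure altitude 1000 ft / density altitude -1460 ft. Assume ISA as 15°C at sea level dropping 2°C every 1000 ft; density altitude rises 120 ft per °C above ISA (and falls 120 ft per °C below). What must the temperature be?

Density altitude − pressure altitude = -1460 − 1000 = -2460 ft.
At 120 ft/°C that is an ISA deviation of -2460/120 = -20.5°C.
ISA temperature at 1000 ft = 15 − 2 × (1000/1000) = 13°C.
OAT = ISA + deviation = 13 + (-20.5) = -7.5°C.

-7.5°C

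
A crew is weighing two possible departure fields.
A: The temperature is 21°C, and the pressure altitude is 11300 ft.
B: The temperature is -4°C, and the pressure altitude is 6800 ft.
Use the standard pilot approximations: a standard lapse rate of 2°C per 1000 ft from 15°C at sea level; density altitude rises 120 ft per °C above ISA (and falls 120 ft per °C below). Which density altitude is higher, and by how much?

A by 8580 ft

A: ISA temp = -7.6°C, deviation +28.6°C, DA = 11300 + 120 × 28.6 = 14732 ft.
B: ISA temp = 1.4°C, deviation -5.4°C, DA = 6800 + 120 × (-5.4) = 6152 ft.
A is higher by 14732 − 6152 = 8580 ft.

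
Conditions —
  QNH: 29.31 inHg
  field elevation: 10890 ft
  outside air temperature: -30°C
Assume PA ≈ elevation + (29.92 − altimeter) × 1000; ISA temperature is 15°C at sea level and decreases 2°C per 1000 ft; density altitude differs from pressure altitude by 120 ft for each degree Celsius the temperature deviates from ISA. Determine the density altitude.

8860 ft

Pressure altitude = 10890 + (29.92 − 29.31) × 1000 = 10890 + (+610) = 11500 ft.
ISA temperature at 11500 ft = 15 − 2 × (11500/1000) = -8°C.
ISA deviation = -30 − (-8) = -22°C.
Density altitude = 11500 + 120 × (-22) = 8860 ft.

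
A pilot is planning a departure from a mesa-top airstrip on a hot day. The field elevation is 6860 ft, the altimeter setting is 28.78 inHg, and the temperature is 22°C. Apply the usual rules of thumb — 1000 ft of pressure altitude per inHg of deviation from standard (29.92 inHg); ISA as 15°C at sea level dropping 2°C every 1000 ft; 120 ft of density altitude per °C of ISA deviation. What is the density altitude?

Pressure altitude = 6860 + (29.92 − 28.78) × 1000 = 6860 + (+1140) = 8000 ft.
ISA temperature at 8000 ft = 15 − 2 × (8000/1000) = -1°C.
ISA deviation = 22 − (-1) = +23°C.
Density altitude = 8000 + 120 × (23) = 10760 ft.

10760 ft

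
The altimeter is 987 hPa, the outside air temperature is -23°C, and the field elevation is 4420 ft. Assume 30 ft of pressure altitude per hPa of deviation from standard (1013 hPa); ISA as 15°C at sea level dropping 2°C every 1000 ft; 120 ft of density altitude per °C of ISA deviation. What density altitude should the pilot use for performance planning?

Pressure altitude = 4420 + (1013 − 987) × 30 = 4420 + (+780) = 5200 ft.
ISA temperature at 5200 ft = 15 − 2 × (5200/1000) = 4.6°C.
ISA deviation = -23 − 4.6 = -27.6°C.
Density altitude = 5200 + 120 × (-27.6) = 1888 ft.

1888 ft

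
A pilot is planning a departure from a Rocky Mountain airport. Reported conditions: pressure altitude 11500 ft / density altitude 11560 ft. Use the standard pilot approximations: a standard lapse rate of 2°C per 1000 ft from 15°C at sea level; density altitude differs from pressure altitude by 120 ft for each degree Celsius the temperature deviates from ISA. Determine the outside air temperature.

-7.5°C

Density altitude − pressure altitude = 11560 − 11500 = +60 ft.
At 120 ft/°C that is an ISA deviation of 60/120 = +0.5°C.
ISA temperature at 11500 ft = 15 − 2 × (11500/1000) = -8°C.
OAT = ISA + deviation = -8 + (+0.5) = -7.5°C.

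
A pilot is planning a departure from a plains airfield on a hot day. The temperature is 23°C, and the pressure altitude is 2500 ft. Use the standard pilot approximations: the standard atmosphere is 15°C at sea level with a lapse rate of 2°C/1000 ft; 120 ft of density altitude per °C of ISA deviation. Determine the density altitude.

4060 ft

ISA temperature at 2500 ft = 15 − 2 × (2500/1000) = 10°C.
ISA deviation = 23 − 10 = +13°C.
Density altitude = 2500 + 120 × (13) = 2500 + (+1560) = 4060 ft.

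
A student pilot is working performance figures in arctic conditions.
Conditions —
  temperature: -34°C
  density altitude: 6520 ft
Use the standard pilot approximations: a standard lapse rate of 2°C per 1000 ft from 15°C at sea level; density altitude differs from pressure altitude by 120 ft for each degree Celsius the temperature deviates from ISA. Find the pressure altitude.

10000 ft

DA = PA + 120 × (OAT − (15 − 2·PA/1000)) = PA + 120·OAT − 1800 + 0.24·PA = 1.24·PA + 120·OAT − 1800.
So 1.24·PA = 6520 − 120 × (-34) + 1800 = 12400.
PA = 12400 / 1.24 = 10000 ft.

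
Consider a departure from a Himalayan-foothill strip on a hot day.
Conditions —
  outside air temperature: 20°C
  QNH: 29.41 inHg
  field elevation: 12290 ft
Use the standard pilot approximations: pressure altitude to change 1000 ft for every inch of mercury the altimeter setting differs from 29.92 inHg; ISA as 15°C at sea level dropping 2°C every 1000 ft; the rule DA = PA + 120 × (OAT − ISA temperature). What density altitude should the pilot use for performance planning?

16472 ft

Pressure altitude = 12290 + (29.92 − 29.41) × 1000 = 12290 + (+510) = 12800 ft.
ISA temperature at 12800 ft = 15 − 2 × (12800/1000) = -10.6°C.
ISA deviation = 20 − (-10.6) = +30.6°C.
Density altitude = 12800 + 120 × (30.6) = 16472 ft.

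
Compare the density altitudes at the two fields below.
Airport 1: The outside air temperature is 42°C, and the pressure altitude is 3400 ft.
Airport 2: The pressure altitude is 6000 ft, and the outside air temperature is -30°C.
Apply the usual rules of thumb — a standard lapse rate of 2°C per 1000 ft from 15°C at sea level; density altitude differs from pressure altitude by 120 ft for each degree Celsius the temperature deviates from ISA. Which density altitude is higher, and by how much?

Airport 1: ISA temp = 8.2°C, deviation +33.8°C, DA = 3400 + 120 × 33.8 = 7456 ft.
Airport 2: ISA temp = 3°C, deviation -33°C, DA = 6000 + 120 × (-33) = 2040 ft.
Airport 1 is higher by 7456 − 2040 = 5416 ft.

Airport 1 by 5416 ft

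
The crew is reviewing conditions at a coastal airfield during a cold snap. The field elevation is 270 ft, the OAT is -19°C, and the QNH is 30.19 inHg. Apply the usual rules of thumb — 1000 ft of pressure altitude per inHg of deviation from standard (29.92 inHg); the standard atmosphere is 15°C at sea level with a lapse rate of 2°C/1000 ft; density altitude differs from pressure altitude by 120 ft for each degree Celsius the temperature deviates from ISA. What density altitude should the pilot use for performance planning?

Pressure altitude = 270 + (29.92 − 30.19) × 1000 = 270 + (-270) = 0 ft.
ISA temperature at 0 ft = 15 − 2 × (0/1000) = 15°C.
ISA deviation = -19 − 15 = -34°C.
Density altitude = 0 + 120 × (-34) = -4080 ft.

-4080 ft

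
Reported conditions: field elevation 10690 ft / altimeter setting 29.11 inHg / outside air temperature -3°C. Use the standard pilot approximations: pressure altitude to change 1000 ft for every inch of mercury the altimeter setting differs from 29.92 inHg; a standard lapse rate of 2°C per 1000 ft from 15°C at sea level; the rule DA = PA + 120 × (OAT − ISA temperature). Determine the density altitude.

12100 ft

Pressure altitude = 10690 + (29.92 − 29.11) × 1000 = 10690 + (+810) = 11500 ft.
ISA temperature at 11500 ft = 15 − 2 × (11500/1000) = -8°C.
ISA deviation = -3 − (-8) = +5°C.
Density altitude = 11500 + 120 × (5) = 12100 ft.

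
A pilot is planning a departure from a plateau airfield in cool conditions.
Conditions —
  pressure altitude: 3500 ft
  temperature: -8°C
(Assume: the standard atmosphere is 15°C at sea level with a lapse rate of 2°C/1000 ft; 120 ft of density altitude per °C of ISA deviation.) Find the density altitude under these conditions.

1580 ft

ISA temperature at 3500 ft = 15 − 2 × (3500/1000) = 8°C.
ISA deviation = -8 − 8 = -16°C.
Density altitude = 3500 + 120 × (-16) = 3500 + (-1920) = 1580 ft.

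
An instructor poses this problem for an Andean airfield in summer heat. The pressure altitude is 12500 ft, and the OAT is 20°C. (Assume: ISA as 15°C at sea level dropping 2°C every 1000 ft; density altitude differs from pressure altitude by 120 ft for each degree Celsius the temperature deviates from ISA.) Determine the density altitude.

ISA temperature at 12500 ft = 15 − 2 × (12500/1000) = -10°C.
ISA deviation = 20 − (-10) = +30°C.
Density altitude = 12500 + 120 × (30) = 12500 + (+3600) = 16100 ft.

16100 ft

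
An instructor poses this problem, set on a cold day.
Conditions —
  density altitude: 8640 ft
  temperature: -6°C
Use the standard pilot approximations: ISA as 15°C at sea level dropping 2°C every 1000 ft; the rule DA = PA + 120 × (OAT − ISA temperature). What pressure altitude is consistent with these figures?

9000 ft

DA = PA + 120 × (OAT − (15 − 2·PA/1000)) = PA + 120·OAT − 1800 + 0.24·PA = 1.24·PA + 120·OAT − 1800.
So 1.24·PA = 8640 − 120 × (-6) + 1800 = 11160.
PA = 11160 / 1.24 = 9000 ft.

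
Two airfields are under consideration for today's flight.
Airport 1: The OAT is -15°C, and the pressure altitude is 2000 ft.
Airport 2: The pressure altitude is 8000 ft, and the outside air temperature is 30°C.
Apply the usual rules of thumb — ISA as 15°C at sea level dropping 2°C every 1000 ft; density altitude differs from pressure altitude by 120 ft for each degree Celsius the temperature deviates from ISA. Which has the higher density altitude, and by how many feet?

Airport 1: ISA temp = 11°C, deviation -26°C, DA = 2000 + 120 × (-26) = -1120 ft.
Airport 2: ISA temp = -1°C, deviation +31°C, DA = 8000 + 120 × 31 = 11720 ft.
Airport 2 is higher by 11720 − (-1120) = 12840 ft.

Airport 2 by 12840 ft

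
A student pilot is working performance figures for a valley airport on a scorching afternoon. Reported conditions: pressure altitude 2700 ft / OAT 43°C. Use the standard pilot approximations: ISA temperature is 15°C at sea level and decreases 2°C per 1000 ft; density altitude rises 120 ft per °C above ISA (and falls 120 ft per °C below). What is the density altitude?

ISA temperature at 2700 ft = 15 − 2 × (2700/1000) = 9.6°C.
ISA deviation = 43 − 9.6 = +33.4°C.
Density altitude = 2700 + 120 × (33.4) = 2700 + (+4008) = 6708 ft.

6708 ft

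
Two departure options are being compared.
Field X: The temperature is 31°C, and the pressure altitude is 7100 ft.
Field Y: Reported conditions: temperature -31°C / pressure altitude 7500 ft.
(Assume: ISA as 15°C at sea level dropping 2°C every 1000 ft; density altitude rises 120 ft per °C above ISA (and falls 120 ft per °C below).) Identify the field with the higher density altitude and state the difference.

Field X by 6944 ft

Field X: ISA temp = 0.8°C, deviation +30.2°C, DA = 7100 + 120 × 30.2 = 10724 ft.
Field Y: ISA temp = 0°C, deviation -31°C, DA = 7500 + 120 × (-31) = 3780 ft.
Field X is higher by 10724 − 3780 = 6944 ft.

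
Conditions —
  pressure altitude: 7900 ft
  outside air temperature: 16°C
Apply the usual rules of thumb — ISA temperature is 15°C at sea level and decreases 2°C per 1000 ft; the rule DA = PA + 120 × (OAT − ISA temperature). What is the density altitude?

ISA temperature at 7900 ft = 15 − 2 × (7900/1000) = -0.8°C.
ISA deviation = 16 − (-0.8) = +16.8°C.
Density altitude = 7900 + 120 × (16.8) = 7900 + (+2016) = 9916 ft.

9916 ft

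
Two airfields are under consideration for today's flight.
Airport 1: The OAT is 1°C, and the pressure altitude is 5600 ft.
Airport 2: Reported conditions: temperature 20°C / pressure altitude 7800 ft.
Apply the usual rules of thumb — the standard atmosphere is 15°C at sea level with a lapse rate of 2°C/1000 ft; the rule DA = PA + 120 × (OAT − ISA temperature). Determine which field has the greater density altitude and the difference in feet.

Airport 1: ISA temp = 3.8°C, deviation -2.8°C, DA = 5600 + 120 × (-2.8) = 5264 ft.
Airport 2: ISA temp = -0.6°C, deviation +20.6°C, DA = 7800 + 120 × 20.6 = 10272 ft.
Airport 2 is higher by 10272 − 5264 = 5008 ft.

Airport 2 by 5008 ft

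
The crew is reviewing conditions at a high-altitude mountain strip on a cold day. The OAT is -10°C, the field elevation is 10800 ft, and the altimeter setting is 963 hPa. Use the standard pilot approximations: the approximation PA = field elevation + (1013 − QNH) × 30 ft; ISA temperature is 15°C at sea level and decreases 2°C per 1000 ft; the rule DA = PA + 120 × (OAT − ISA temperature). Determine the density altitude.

Pressure altitude = 10800 + (1013 − 963) × 30 = 10800 + (+1500) = 12300 ft.
ISA temperature at 12300 ft = 15 − 2 × (12300/1000) = -9.6°C.
ISA deviation = -10 − (-9.6) = -0.4°C.
Density altitude = 12300 + 120 × (-0.4) = 12252 ft.

12252 ft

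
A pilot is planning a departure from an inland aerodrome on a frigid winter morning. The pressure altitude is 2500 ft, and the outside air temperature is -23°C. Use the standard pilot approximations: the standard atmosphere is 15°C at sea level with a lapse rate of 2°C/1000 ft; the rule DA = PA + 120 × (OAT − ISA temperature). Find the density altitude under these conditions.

ISA temperature at 2500 ft = 15 − 2 × (2500/1000) = 10°C.
ISA deviation = -23 − 10 = -33°C.
Density altitude = 2500 + 120 × (-33) = 2500 + (-3960) = -1460 ft.

-1460 ft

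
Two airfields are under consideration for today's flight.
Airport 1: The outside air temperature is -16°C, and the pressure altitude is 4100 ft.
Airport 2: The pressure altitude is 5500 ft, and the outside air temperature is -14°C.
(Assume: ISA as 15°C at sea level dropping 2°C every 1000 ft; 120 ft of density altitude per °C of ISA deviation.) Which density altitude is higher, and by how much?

Airport 2 by 1976 ft

Airport 1: ISA temp = 6.8°C, deviation -22.8°C, DA = 4100 + 120 × (-22.8) = 1364 ft.
Airport 2: ISA temp = 4°C, deviation -18°C, DA = 5500 + 120 × (-18) = 3340 ft.
Airport 2 is higher by 3340 − 1364 = 1976 ft.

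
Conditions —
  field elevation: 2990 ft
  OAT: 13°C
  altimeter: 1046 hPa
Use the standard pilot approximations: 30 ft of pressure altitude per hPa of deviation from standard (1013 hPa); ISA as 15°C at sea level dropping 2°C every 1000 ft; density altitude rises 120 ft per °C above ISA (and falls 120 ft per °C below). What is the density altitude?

Pressure altitude = 2990 + (1013 − 1046) × 30 = 2990 + (-990) = 2000 ft.
ISA temperature at 2000 ft = 15 − 2 × (2000/1000) = 11°C.
ISA deviation = 13 − 11 = +2°C.
Density altitude = 2000 + 120 × (2) = 2240 ft.

2240 ft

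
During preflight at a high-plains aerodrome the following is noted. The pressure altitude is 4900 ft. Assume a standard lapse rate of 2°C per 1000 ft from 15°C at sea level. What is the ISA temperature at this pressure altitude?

ISA temperature = 15 − 2 × (4900/1000) = 15 − 9.8 = 5.2°C.

5.2°C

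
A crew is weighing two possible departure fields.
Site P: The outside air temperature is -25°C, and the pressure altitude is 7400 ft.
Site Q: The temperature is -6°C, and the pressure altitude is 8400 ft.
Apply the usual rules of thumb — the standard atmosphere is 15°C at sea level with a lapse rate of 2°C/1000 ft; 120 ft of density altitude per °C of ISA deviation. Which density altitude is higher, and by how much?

Site Q by 3520 ft

Site P: ISA temp = 0.2°C, deviation -25.2°C, DA = 7400 + 120 × (-25.2) = 4376 ft.
Site Q: ISA temp = -1.8°C, deviation -4.2°C, DA = 8400 + 120 × (-4.2) = 7896 ft.
Site Q is higher by 7896 − 4376 = 3520 ft.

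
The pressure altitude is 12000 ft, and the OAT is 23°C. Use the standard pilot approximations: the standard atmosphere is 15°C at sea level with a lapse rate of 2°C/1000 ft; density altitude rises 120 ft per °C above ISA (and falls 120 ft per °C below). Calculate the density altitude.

15840 ft

ISA temperature at 12000 ft = 15 − 2 × (12000/1000) = -9°C.
ISA deviation = 23 − (-9) = +32°C.
Density altitude = 12000 + 120 × (32) = 12000 + (+3840) = 15840 ft.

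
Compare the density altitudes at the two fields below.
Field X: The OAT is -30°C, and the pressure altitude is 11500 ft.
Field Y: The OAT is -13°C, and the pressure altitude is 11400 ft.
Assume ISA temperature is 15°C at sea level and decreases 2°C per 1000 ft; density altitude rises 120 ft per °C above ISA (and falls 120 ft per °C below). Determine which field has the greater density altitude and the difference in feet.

Field X: ISA temp = -8°C, deviation -22°C, DA = 11500 + 120 × (-22) = 8860 ft.
Field Y: ISA temp = -7.8°C, deviation -5.2°C, DA = 11400 + 120 × (-5.2) = 10776 ft.
Field Y is higher by 10776 − 8860 = 1916 ft.

Field Y by 1916 ft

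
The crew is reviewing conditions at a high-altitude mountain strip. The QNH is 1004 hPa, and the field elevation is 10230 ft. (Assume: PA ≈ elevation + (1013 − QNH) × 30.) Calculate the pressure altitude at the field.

Pressure correction = (1013 − 1004) × 30 = +270 ft.
Pressure altitude = 10230 + (+270) = 10500 ft.

10500 ft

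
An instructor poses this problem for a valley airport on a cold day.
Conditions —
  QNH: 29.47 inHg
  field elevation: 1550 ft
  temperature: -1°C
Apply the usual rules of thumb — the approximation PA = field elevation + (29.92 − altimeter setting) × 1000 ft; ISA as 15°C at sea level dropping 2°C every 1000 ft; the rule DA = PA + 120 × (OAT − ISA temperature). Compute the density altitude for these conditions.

560 ft

Pressure altitude = 1550 + (29.92 − 29.47) × 1000 = 1550 + (+450) = 2000 ft.
ISA temperature at 2000 ft = 15 − 2 × (2000/1000) = 11°C.
ISA deviation = -1 − 11 = -12°C.
Density altitude = 2000 + 120 × (-12) = 560 ft.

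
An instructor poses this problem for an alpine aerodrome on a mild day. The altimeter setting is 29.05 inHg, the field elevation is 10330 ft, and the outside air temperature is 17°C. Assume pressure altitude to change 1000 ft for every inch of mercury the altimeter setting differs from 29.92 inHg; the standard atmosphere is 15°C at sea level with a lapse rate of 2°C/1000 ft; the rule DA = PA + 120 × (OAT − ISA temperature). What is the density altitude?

Pressure altitude = 10330 + (29.92 − 29.05) × 1000 = 10330 + (+870) = 11200 ft.
ISA temperature at 11200 ft = 15 − 2 × (11200/1000) = -7.4°C.
ISA deviation = 17 − (-7.4) = +24.4°C.
Density altitude = 11200 + 120 × (24.4) = 14128 ft.

14128 ft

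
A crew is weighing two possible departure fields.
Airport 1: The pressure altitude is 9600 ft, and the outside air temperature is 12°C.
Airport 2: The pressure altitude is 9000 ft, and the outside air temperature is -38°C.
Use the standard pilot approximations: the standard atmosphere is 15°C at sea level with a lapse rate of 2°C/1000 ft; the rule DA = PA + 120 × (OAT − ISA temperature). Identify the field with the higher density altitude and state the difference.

Airport 1 by 6744 ft

Airport 1: ISA temp = -4.2°C, deviation +16.2°C, DA = 9600 + 120 × 16.2 = 11544 ft.
Airport 2: ISA temp = -3°C, deviation -35°C, DA = 9000 + 120 × (-35) = 4800 ft.
Airport 1 is higher by 11544 − 4800 = 6744 ft.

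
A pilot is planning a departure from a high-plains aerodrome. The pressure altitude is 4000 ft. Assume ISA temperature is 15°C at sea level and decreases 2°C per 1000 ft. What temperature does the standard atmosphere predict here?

ISA temperature = 15 − 2 × (4000/1000) = 15 − 8 = 7°C.

7°C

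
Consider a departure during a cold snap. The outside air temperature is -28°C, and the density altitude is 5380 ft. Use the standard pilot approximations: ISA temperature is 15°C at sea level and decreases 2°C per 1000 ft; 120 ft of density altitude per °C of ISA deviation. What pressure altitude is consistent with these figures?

DA = PA + 120 × (OAT − (15 − 2·PA/1000)) = PA + 120·OAT − 1800 + 0.24·PA = 1.24·PA + 120·OAT − 1800.
So 1.24·PA = 5380 − 120 × (-28) + 1800 = 10540.
PA = 10540 / 1.24 = 8500 ft.

8500 ft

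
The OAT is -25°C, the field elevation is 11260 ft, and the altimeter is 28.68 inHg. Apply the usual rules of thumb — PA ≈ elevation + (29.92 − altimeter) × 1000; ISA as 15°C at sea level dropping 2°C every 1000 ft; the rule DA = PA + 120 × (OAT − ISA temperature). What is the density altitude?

10700 ft

Pressure altitude = 11260 + (29.92 − 28.68) × 1000 = 11260 + (+1240) = 12500 ft.
ISA temperature at 12500 ft = 15 − 2 × (12500/1000) = -10°C.
ISA deviation = -25 − (-10) = -15°C.
Density altitude = 12500 + 120 × (-15) = 10700 ft.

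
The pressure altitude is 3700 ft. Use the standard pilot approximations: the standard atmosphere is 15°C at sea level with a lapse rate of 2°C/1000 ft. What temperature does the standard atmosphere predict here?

ISA temperature = 15 − 2 × (3700/1000) = 15 − 7.4 = 7.6°C.

7.6°C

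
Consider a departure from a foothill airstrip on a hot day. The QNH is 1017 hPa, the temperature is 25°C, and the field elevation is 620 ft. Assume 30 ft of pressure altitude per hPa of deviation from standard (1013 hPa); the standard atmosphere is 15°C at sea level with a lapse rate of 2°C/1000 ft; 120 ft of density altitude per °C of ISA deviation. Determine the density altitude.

Pressure altitude = 620 + (1013 − 1017) × 30 = 620 + (-120) = 500 ft.
ISA temperature at 500 ft = 15 − 2 × (500/1000) = 14°C.
ISA deviation = 25 − 14 = +11°C.
Density altitude = 500 + 120 × (11) = 1820 ft.

1820 ft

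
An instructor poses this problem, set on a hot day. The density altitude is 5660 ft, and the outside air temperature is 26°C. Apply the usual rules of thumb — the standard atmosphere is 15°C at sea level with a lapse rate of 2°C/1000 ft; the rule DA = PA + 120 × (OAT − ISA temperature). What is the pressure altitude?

3500 ft

DA = PA + 120 × (OAT − (15 − 2·PA/1000)) = PA + 120·OAT − 1800 + 0.24·PA = 1.24·PA + 120·OAT − 1800.
So 1.24·PA = 5660 − 120 × 26 + 1800 = 4340.
PA = 4340 / 1.24 = 3500 ft.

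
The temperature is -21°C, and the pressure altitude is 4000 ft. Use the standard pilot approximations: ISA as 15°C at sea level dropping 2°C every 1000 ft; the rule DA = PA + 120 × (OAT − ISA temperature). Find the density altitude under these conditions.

640 ft

ISA temperature at 4000 ft = 15 − 2 × (4000/1000) = 7°C.
ISA deviation = -21 − 7 = -28°C.
Density altitude = 4000 + 120 × (-28) = 4000 + (-3360) = 640 ft.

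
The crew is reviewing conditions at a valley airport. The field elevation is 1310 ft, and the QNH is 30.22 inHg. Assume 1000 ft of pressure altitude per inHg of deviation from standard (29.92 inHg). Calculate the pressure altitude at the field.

1010 ft

Pressure correction = (29.92 − 30.22) × 1000 = -300 ft.
Pressure altitude = 1310 + (-300) = 1010 ft.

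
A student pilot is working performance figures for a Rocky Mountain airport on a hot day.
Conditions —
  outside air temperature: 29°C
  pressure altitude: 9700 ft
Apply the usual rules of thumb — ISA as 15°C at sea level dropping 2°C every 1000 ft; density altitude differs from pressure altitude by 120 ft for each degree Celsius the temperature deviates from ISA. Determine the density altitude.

13708 ft

ISA temperature at 9700 ft = 15 − 2 × (9700/1000) = -4.4°C.
ISA deviation = 29 − (-4.4) = +33.4°C.
Density altitude = 9700 + 120 × (33.4) = 9700 + (+4008) = 13708 ft.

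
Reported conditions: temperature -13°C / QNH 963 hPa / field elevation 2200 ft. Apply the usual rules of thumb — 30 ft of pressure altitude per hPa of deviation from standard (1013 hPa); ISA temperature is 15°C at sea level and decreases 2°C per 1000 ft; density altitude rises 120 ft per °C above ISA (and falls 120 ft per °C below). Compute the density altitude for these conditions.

1228 ft

Pressure altitude = 2200 + (1013 − 963) × 30 = 2200 + (+1500) = 3700 ft.
ISA temperature at 3700 ft = 15 − 2 × (3700/1000) = 7.6°C.
ISA deviation = -13 − 7.6 = -20.6°C.
Density altitude = 3700 + 120 × (-20.6) = 1228 ft.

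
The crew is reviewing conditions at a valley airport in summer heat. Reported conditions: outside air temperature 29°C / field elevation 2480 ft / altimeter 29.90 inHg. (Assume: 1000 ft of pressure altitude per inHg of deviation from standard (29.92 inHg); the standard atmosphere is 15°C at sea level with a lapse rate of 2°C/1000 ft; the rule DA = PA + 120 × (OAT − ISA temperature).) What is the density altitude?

Pressure altitude = 2480 + (29.92 − 29.90) × 1000 = 2480 + (+20) = 2500 ft.
ISA temperature at 2500 ft = 15 − 2 × (2500/1000) = 10°C.
ISA deviation = 29 − 10 = +19°C.
Density altitude = 2500 + 120 × (19) = 4780 ft.

4780 ft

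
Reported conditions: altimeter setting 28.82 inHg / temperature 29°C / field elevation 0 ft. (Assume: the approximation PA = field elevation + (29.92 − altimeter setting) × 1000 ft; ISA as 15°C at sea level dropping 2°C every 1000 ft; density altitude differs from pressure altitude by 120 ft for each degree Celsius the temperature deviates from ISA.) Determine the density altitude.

Pressure altitude = 0 + (29.92 − 28.82) × 1000 = 0 + (+1100) = 1100 ft.
ISA temperature at 1100 ft = 15 − 2 × (1100/1000) = 12.8°C.
ISA deviation = 29 − 12.8 = +16.2°C.
Density altitude = 1100 + 120 × (16.2) = 3044 ft.

3044 ft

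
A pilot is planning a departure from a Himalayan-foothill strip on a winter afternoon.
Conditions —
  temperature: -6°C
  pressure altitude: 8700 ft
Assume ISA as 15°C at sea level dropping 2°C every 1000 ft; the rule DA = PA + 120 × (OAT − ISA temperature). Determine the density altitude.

ISA temperature at 8700 ft = 15 − 2 × (8700/1000) = -2.4°C.
ISA deviation = -6 − (-2.4) = -3.6°C.
Density altitude = 8700 + 120 × (-3.6) = 8700 + (-432) = 8268 ft.

8268 ft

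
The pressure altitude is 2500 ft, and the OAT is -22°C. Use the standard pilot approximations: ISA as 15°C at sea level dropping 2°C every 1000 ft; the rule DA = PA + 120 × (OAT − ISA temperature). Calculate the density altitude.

ISA temperature at 2500 ft = 15 − 2 × (2500/1000) = 10°C.
ISA deviation = -22 − 10 = -32°C.
Density altitude = 2500 + 120 × (-32) = 2500 + (-3840) = -1340 ft.

-1340 ft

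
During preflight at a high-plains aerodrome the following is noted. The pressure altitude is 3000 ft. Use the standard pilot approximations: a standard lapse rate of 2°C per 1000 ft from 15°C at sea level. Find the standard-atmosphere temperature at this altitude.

9°C

ISA temperature = 15 − 2 × (3000/1000) = 15 − 6 = 9°C.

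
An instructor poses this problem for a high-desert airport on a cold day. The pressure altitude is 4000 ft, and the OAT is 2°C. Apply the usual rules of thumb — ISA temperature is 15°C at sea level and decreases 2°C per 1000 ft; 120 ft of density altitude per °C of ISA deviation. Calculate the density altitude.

3400 ft

ISA temperature at 4000 ft = 15 − 2 × (4000/1000) = 7°C.
ISA deviation = 2 − 7 = -5°C.
Density altitude = 4000 + 120 × (-5) = 4000 + (-600) = 3400 ft.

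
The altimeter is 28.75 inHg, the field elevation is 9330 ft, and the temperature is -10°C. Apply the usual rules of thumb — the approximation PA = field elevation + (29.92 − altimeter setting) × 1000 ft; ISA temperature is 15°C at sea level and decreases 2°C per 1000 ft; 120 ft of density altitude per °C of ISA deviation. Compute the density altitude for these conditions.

Pressure altitude = 9330 + (29.92 − 28.75) × 1000 = 9330 + (+1170) = 10500 ft.
ISA temperature at 10500 ft = 15 − 2 × (10500/1000) = -6°C.
ISA deviation = -10 − (-6) = -4°C.
Density altitude = 10500 + 120 × (-4) = 10020 ft.

10020 ft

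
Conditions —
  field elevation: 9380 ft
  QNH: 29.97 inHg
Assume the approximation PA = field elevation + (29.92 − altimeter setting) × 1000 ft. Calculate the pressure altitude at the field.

9330 ft

Pressure correction = (29.92 − 29.97) × 1000 = -50 ft.
Pressure altitude = 9380 + (-50) = 9330 ft.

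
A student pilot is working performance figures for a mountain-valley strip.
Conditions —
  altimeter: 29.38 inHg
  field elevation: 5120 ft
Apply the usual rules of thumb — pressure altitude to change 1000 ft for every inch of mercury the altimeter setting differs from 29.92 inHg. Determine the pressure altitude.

5660 ft

Pressure correction = (29.92 − 29.38) × 1000 = +540 ft.
Pressure altitude = 5120 + (+540) = 5660 ft.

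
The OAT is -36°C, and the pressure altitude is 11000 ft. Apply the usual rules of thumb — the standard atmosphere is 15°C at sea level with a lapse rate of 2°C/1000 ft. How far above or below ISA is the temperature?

ISA temperature at 11000 ft = 15 − 2 × (11000/1000) = -7°C.
Deviation = OAT − ISA = -36 − (-7) = -29°C.

ISA-29°C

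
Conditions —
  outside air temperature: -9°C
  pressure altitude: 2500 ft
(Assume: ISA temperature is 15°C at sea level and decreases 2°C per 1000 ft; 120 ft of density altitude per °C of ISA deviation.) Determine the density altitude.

220 ft

ISA temperature at 2500 ft = 15 − 2 × (2500/1000) = 10°C.
ISA deviation = -9 − 10 = -19°C.
Density altitude = 2500 + 120 × (-19) = 2500 + (-2280) = 220 ft.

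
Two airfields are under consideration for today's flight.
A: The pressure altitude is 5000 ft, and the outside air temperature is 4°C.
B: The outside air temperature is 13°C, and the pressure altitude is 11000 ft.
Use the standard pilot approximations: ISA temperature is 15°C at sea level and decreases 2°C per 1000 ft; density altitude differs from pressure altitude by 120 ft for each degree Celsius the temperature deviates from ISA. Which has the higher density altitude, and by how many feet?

A: ISA temp = 5°C, deviation -1°C, DA = 5000 + 120 × (-1) = 4880 ft.
B: ISA temp = -7°C, deviation +20°C, DA = 11000 + 120 × 20 = 13400 ft.
B is higher by 13400 − 4880 = 8520 ft.

B by 8520 ft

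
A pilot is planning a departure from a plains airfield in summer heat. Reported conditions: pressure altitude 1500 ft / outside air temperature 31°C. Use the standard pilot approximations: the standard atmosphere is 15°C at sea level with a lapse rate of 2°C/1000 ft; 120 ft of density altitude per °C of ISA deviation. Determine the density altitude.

3780 ft

ISA temperature at 1500 ft = 15 − 2 × (1500/1000) = 12°C.
ISA deviation = 31 − 12 = +19°C.
Density altitude = 1500 + 120 × (19) = 1500 + (+2280) = 3780 ft.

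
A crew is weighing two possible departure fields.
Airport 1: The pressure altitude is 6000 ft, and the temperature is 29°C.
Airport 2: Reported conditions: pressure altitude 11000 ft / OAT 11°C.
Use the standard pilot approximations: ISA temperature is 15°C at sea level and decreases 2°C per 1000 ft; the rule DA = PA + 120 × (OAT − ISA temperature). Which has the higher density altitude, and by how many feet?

Airport 1: ISA temp = 3°C, deviation +26°C, DA = 6000 + 120 × 26 = 9120 ft.
Airport 2: ISA temp = -7°C, deviation +18°C, DA = 11000 + 120 × 18 = 13160 ft.
Airport 2 is higher by 13160 − 9120 = 4040 ft.

Airport 2 by 4040 ft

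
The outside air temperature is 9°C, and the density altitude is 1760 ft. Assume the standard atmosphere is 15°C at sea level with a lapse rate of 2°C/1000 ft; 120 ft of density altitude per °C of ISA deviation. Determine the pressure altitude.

2000 ft

DA = PA + 120 × (OAT − (15 − 2·PA/1000)) = PA + 120·OAT − 1800 + 0.24·PA = 1.24·PA + 120·OAT − 1800.
So 1.24·PA = 1760 − 120 × 9 + 1800 = 2480.
PA = 2480 / 1.24 = 2000 ft.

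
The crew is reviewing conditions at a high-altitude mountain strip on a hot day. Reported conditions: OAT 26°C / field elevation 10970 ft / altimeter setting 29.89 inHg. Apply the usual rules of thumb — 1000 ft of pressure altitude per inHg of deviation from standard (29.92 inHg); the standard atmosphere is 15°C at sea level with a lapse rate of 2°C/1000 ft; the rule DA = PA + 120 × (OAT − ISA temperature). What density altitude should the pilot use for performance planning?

14960 ft

Pressure altitude = 10970 + (29.92 − 29.89) × 1000 = 10970 + (+30) = 11000 ft.
ISA temperature at 11000 ft = 15 − 2 × (11000/1000) = -7°C.
ISA deviation = 26 − (-7) = +33°C.
Density altitude = 11000 + 120 × (33) = 14960 ft.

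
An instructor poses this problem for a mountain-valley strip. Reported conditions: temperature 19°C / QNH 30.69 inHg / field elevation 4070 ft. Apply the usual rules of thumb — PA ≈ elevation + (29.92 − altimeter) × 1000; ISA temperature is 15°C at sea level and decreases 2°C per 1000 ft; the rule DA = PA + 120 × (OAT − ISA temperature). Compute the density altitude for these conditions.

Pressure altitude = 4070 + (29.92 − 30.69) × 1000 = 4070 + (-770) = 3300 ft.
ISA temperature at 3300 ft = 15 − 2 × (3300/1000) = 8.4°C.
ISA deviation = 19 − 8.4 = +10.6°C.
Density altitude = 3300 + 120 × (10.6) = 4572 ft.

4572 ft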